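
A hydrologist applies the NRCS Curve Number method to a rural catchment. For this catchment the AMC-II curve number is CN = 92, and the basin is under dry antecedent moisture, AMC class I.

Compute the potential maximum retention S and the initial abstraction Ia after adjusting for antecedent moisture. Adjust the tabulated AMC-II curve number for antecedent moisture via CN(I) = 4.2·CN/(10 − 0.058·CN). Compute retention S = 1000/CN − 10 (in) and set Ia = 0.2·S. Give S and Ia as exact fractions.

Adjust CN=92 to AMC I: 4.2·92/(10 − 0.058·92) → (1932/5) ÷ (583/125) = 48300/583 ≈ 82.847
Max retention: S = 1000/(48300/583) − 10 = 1000/483 in (≈ 2.070 in)
Initial abstraction Ia = S/5 = (1000/483)/5 = 200/483 ≈ 0.414 in

S = 1000/483 in ≈ 2.070 in; Ia = 200/483 in ≈ 0.414 in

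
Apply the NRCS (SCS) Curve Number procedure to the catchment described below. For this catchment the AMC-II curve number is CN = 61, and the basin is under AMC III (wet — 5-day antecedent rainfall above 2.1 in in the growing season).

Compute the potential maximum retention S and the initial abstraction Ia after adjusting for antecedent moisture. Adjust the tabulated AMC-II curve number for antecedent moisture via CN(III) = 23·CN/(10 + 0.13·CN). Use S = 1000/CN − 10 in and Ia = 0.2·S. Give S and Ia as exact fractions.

S = 3900/1403 in ≈ 2.780 in; Ia = 780/1403 in ≈ 0.556 in

Wet (AMC III): CN(III) = 23·61/(10 + 0.13·61) = 1403/(1793/100) = 140300/1793 ≈ 78.249
S = 1000/(140300/1793) − 10 = 3900/1403 in ≈ 2.780 in
Ia = 0.2S: 0.2·2.780 = 0.556 in (exactly 780/1403)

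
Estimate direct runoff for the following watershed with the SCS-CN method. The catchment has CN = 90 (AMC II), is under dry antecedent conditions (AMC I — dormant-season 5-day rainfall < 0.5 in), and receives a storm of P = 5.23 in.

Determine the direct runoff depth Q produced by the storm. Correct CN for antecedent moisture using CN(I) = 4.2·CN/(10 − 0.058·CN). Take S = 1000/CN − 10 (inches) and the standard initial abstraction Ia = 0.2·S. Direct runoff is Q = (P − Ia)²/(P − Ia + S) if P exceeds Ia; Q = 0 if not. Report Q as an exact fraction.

CN(I) from CN(II)=90: (4.2·90)/(10 − 0.058·90) = 18900/239 ≈ 79.079
Retention S: 1000/CN − 10 with CN=79.079 → S = 500/189 ≈ 2.646 in
Ia = 0.2S: 0.2·2.646 = 0.529 in (exactly 100/189)
Since P=5.230 > Ia=0.529: effective rainfall P−Ia = 88847/18900 in
Runoff Q = (P−Ia)²/(P−Ia+S) = (4.701)²/(4.701+2.646) = 7893789409/2624208300 ≈ 3.008 in

Q = 7893789409/2624208300 in ≈ 3.008 in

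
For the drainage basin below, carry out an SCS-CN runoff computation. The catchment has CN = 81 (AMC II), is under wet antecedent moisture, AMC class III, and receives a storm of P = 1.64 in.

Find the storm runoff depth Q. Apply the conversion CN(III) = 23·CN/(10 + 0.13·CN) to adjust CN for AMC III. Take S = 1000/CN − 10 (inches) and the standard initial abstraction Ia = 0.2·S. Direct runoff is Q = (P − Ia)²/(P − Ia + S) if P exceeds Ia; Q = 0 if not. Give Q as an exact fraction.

CN(III) from CN(II)=81: (23·81)/(10 + 0.13·81) = 186300/2053 ≈ 90.745
Max retention: S = 1000/(186300/2053) − 10 = 1900/1863 in (≈ 1.020 in)
Ia = 0.2·(1900/1863) = 380/1863 in ≈ 0.204 in
P − Ia = 1.640 − 0.204 = 66883/46575 ≈ 1.436 in (> 0, runoff occurs)
Q = (66883/46575)²/((66883/46575) + 1900/1863) = (4473335689/2169230625)/(114383/46575) = 4473335689/5327388225 in ≈ 0.840 in

Q = 4473335689/5327388225 in ≈ 0.840 in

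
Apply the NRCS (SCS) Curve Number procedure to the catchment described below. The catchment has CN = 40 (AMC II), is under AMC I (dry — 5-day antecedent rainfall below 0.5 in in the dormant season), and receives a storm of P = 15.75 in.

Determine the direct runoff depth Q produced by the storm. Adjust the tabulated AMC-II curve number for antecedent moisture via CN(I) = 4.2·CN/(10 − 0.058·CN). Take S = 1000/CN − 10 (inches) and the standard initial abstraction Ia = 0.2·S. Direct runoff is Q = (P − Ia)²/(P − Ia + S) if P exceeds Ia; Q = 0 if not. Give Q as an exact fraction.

Q = 58081/34748 in ≈ 1.671 in

Adjust CN=40 to AMC I: 4.2·40/(10 − 0.058·40) → 168 ÷ (192/25) = 175/8 ≈ 21.875
S = 1000/(175/8) − 10 = 250/7 in ≈ 35.714 in
Initial abstraction Ia = S/5 = (250/7)/5 = 50/7 ≈ 7.143 in
Excess rainfall: 15.750 − 7.143 = 8.607 in; P > Ia so Q > 0
Q: (241/28)² ÷ (1241/28) = 58081/34748 in (≈ 1.671 in)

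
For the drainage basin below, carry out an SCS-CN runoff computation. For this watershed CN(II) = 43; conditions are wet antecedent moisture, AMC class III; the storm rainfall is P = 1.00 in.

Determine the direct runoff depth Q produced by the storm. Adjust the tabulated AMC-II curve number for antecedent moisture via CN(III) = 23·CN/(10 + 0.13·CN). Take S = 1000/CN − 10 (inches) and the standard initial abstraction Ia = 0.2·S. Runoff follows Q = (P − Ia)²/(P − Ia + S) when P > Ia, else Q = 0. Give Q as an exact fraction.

Q = 0 in ≈ 0.000 in

CN(III) from CN(II)=43: (23·43)/(10 + 0.13·43) = 98900/1559 ≈ 63.438
Max retention: S = 1000/(98900/1559) − 10 = 5700/989 in (≈ 5.763 in)
Initial abstraction Ia = S/5 = (5700/989)/5 = 1140/989 ≈ 1.153 in
P = 1.000 ≤ Ia = 1.153 in: entire storm abstracted, Q = 0.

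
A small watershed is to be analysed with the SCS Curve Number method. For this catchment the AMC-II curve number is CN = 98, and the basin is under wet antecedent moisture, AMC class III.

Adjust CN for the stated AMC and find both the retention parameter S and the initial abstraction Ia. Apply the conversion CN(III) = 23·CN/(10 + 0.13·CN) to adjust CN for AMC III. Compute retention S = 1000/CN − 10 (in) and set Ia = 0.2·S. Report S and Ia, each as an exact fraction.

S = 100/1127 in ≈ 0.089 in; Ia = 20/1127 in ≈ 0.018 in

Wet (AMC III): CN(III) = 23·98/(10 + 0.13·98) = 2254/(1137/50) = 112700/1137 ≈ 99.120
S = 1000/(112700/1137) − 10 = 100/1127 in ≈ 0.089 in
Initial abstraction Ia = S/5 = (100/1127)/5 = 20/1127 ≈ 0.018 in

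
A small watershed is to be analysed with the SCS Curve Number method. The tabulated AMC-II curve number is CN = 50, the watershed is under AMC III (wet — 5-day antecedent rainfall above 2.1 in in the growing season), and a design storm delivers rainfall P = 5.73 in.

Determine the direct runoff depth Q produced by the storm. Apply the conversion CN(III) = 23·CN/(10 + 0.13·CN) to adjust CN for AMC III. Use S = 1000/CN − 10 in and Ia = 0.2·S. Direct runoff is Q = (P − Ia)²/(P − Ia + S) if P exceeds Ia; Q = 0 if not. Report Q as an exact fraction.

Q = 124970041/48711700 in ≈ 2.566 in

Adjust CN=50 to AMC III: 23·50/(10 + 0.13·50) → 1150 ÷ (33/2) = 2300/33 ≈ 69.697
Max retention: S = 1000/(2300/33) − 10 = 100/23 in (≈ 4.348 in)
Initial abstraction Ia = S/5 = (100/23)/5 = 20/23 ≈ 0.870 in
Since P=5.730 > Ia=0.870: effective rainfall P−Ia = 11179/2300 in
Q: (11179/2300)² ÷ (21179/2300) = 124970041/48711700 in (≈ 2.566 in)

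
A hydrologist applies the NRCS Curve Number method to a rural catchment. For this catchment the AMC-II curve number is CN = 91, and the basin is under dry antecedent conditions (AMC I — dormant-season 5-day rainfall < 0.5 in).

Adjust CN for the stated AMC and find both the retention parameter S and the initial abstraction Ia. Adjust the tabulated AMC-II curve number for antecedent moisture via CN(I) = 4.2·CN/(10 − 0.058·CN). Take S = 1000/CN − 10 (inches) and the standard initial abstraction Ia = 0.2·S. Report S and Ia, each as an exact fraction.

S = 1500/637 in ≈ 2.355 in; Ia = 300/637 in ≈ 0.471 in

CN(I) from CN(II)=91: (4.2·91)/(10 − 0.058·91) = 63700/787 ≈ 80.940
Max retention: S = 1000/(63700/787) − 10 = 1500/637 in (≈ 2.355 in)
Ia = 0.2·(1500/637) = 300/637 in ≈ 0.471 in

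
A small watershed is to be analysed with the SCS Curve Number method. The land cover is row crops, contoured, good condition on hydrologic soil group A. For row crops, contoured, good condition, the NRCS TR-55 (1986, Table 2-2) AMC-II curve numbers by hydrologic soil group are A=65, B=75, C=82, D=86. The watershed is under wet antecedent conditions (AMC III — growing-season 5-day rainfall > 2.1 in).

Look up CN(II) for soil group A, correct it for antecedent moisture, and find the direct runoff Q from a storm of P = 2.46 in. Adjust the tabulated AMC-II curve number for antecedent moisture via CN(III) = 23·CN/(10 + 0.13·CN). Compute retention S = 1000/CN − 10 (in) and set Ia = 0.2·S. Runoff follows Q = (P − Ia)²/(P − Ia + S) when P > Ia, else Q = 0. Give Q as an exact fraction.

Q = 886669729/968416150 in ≈ 0.916 in

NRCS table: row crops, contoured, good condition, soil group A → CN(II) = 65
Adjust CN=65 to AMC III: 23·65/(10 + 0.13·65) → 1495 ÷ (369/20) = 29900/369 ≈ 81.030
Retention S: 1000/CN − 10 with CN=81.030 → S = 700/299 ≈ 2.341 in
Ia = 0.2S: 0.2·2.341 = 0.468 in (exactly 140/299)
P − Ia = 2.460 − 0.468 = 29777/14950 ≈ 1.992 in (> 0, runoff occurs)
Runoff Q = (P−Ia)²/(P−Ia+S) = (1.992)²/(1.992+2.341) = 886669729/968416150 ≈ 0.916 in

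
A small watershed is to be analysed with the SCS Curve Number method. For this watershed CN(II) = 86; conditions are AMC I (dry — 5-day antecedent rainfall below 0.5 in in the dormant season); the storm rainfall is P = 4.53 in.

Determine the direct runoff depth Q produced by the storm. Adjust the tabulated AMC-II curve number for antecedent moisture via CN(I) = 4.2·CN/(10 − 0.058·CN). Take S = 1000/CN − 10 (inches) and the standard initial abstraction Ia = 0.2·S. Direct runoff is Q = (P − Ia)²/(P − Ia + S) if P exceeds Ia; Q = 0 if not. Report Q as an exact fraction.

Q = 2346142969/1269837300 in ≈ 1.848 in

CN(I) from CN(II)=86: (4.2·86)/(10 − 0.058·86) = 12900/179 ≈ 72.067
Retention S: 1000/CN − 10 with CN=72.067 → S = 500/129 ≈ 3.876 in
Ia = 0.2S: 0.2·3.876 = 0.775 in (exactly 100/129)
Since P=4.530 > Ia=0.775: effective rainfall P−Ia = 48437/12900 in
Runoff Q = (P−Ia)²/(P−Ia+S) = (3.755)²/(3.755+3.876) = 2346142969/1269837300 ≈ 1.848 in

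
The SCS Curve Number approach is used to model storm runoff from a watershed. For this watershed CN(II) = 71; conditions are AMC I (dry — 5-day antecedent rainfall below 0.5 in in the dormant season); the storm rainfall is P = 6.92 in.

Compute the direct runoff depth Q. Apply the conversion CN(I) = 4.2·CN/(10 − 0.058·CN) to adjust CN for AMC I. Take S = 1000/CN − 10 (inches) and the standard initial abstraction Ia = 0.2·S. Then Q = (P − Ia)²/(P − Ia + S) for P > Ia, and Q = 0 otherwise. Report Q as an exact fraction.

Dry (AMC I): CN(I) = 4.2·71/(10 − 0.058·71) = (1491/5)/(2941/500) = 149100/2941 ≈ 50.697
Max retention: S = 1000/(149100/2941) − 10 = 14500/1491 in (≈ 9.725 in)
Ia = 0.2·(14500/1491) = 2900/1491 in ≈ 1.945 in
P − Ia = 6.920 − 1.945 = 185443/37275 ≈ 4.975 in (> 0, runoff occurs)
Q: (185443/37275)² ÷ (547943/37275) = 34389106249/20424575325 in (≈ 1.684 in)

Q = 34389106249/20424575325 in ≈ 1.684 in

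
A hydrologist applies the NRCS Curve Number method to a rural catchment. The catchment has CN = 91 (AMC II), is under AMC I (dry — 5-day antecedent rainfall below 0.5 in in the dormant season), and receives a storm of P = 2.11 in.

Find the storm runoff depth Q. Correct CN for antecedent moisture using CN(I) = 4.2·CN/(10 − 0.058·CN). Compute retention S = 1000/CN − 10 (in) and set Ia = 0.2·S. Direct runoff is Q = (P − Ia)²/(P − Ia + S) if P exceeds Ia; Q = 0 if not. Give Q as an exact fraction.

Q = 10900821649/16205725900 in ≈ 0.673 in

CN(I) from CN(II)=91: (4.2·91)/(10 − 0.058·91) = 63700/787 ≈ 80.940
Retention S: 1000/CN − 10 with CN=80.940 → S = 1500/637 ≈ 2.355 in
Initial abstraction Ia = S/5 = (1500/637)/5 = 300/637 ≈ 0.471 in
Since P=2.110 > Ia=0.471: effective rainfall P−Ia = 104407/63700 in
Runoff Q = (P−Ia)²/(P−Ia+S) = (1.639)²/(1.639+2.355) = 10900821649/16205725900 ≈ 0.673 in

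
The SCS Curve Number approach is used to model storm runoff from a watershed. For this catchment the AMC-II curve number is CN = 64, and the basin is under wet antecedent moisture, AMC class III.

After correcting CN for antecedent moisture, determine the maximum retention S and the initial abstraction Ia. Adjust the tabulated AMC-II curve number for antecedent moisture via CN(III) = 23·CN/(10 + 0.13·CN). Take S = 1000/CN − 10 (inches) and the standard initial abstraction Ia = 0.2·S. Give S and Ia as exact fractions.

Wet (AMC III): CN(III) = 23·64/(10 + 0.13·64) = 1472/(458/25) = 18400/229 ≈ 80.349
Max retention: S = 1000/(18400/229) − 10 = 225/92 in (≈ 2.446 in)
Ia = 0.2S: 0.2·2.446 = 0.489 in (exactly 45/92)

S = 225/92 in ≈ 2.446 in; Ia = 45/92 in ≈ 0.489 in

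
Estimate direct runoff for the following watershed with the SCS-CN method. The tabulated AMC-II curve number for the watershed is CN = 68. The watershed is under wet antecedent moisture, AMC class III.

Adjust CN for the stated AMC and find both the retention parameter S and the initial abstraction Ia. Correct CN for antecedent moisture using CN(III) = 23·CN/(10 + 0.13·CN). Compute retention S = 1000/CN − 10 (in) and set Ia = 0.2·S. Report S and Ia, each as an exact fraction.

CN(III) from CN(II)=68: (23·68)/(10 + 0.13·68) = 39100/471 ≈ 83.015
Retention S: 1000/CN − 10 with CN=83.015 → S = 800/391 ≈ 2.046 in
Initial abstraction Ia = S/5 = (800/391)/5 = 160/391 ≈ 0.409 in

S = 800/391 in ≈ 2.046 in; Ia = 160/391 in ≈ 0.409 in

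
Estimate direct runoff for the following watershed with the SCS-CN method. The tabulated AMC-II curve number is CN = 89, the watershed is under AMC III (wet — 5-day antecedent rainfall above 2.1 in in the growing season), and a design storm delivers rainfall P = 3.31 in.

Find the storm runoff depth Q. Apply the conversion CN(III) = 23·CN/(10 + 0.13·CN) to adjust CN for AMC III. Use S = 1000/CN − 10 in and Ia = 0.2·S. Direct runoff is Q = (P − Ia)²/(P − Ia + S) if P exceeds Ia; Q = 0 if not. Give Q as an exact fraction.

Q = 429754980249/156709517900 in ≈ 2.742 in

CN(III) from CN(II)=89: (23·89)/(10 + 0.13·89) = 204700/2157 ≈ 94.900
Max retention: S = 1000/(204700/2157) − 10 = 1100/2047 in (≈ 0.537 in)
Initial abstraction Ia = S/5 = (1100/2047)/5 = 220/2047 ≈ 0.107 in
Excess rainfall: 3.310 − 0.107 = 3.203 in; P > Ia so Q > 0
Runoff Q = (P−Ia)²/(P−Ia+S) = (3.203)²/(3.203+0.537) = 429754980249/156709517900 ≈ 2.742 in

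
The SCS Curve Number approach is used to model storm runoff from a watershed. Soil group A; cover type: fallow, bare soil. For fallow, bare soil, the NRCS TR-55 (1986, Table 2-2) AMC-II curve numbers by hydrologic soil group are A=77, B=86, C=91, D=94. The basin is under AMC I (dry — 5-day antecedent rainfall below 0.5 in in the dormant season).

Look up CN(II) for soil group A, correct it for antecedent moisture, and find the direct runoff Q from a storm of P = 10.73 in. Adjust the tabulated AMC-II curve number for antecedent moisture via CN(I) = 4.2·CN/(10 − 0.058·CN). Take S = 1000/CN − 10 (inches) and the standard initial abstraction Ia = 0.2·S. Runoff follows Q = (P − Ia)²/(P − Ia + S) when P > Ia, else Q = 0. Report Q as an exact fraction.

Q = 2265148411681/429320129700 in ≈ 5.276 in

NRCS table: fallow, bare soil, soil group A → CN(II) = 77
CN(I) from CN(II)=77: (4.2·77)/(10 − 0.058·77) = 161700/2767 ≈ 58.439
Retention S: 1000/CN − 10 with CN=58.439 → S = 11500/1617 ≈ 7.112 in
Initial abstraction Ia = S/5 = (11500/1617)/5 = 2300/1617 ≈ 1.422 in
Excess rainfall: 10.730 − 1.422 = 9.308 in; P > Ia so Q > 0
Runoff Q = (P−Ia)²/(P−Ia+S) = (9.308)²/(9.308+7.112) = 2265148411681/429320129700 ≈ 5.276 in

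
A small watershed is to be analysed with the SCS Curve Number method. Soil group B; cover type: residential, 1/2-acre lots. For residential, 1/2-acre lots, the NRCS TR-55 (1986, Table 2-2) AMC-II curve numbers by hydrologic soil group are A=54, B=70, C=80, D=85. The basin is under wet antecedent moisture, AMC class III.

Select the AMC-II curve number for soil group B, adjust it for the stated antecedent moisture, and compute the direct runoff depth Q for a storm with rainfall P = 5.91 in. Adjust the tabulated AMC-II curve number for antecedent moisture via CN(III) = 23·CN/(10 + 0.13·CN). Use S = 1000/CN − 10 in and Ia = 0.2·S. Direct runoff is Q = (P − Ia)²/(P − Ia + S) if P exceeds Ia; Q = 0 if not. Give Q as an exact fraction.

Q = 883100089/213147900 in ≈ 4.143 in

NRCS table: residential, 1/2-acre lots, soil group B → CN(II) = 70
Adjust CN=70 to AMC III: 23·70/(10 + 0.13·70) → 1610 ÷ (191/10) = 16100/191 ≈ 84.293
Max retention: S = 1000/(16100/191) − 10 = 300/161 in (≈ 1.863 in)
Ia = 0.2S: 0.2·1.863 = 0.373 in (exactly 60/161)
Excess rainfall: 5.910 − 0.373 = 5.537 in; P > Ia so Q > 0
Q = (89151/16100)²/((89151/16100) + 300/161) = (7947900801/259210000)/(119151/16100) = 883100089/213147900 in ≈ 4.143 in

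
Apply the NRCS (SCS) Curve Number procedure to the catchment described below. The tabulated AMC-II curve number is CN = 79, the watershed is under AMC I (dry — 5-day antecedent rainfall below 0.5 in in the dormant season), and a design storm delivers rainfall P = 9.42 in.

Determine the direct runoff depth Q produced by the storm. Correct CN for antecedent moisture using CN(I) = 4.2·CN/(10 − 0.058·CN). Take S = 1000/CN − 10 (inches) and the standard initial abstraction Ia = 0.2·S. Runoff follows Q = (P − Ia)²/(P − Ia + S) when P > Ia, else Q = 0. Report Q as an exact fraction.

Q = 1037419681/225975550 in ≈ 4.591 in

Dry (AMC I): CN(I) = 4.2·79/(10 − 0.058·79) = (1659/5)/(2709/500) = 7900/129 ≈ 61.240
Retention S: 1000/CN − 10 with CN=61.240 → S = 500/79 ≈ 6.329 in
Initial abstraction Ia = S/5 = (500/79)/5 = 100/79 ≈ 1.266 in
Since P=9.420 > Ia=1.266: effective rainfall P−Ia = 32209/3950 in
Q = (32209/3950)²/((32209/3950) + 500/79) = (1037419681/15602500)/(57209/3950) = 1037419681/225975550 in ≈ 4.591 in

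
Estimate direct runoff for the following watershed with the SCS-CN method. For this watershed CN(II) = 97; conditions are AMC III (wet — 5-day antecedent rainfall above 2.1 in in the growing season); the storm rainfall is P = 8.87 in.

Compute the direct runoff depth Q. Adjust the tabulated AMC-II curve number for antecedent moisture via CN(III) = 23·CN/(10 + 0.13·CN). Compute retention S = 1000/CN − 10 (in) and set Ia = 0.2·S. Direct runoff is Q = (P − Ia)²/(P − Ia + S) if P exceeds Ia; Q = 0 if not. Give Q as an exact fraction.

Wet (AMC III): CN(III) = 23·97/(10 + 0.13·97) = 2231/(2261/100) = 223100/2261 ≈ 98.673
Max retention: S = 1000/(223100/2261) − 10 = 300/2231 in (≈ 0.134 in)
Ia = 0.2S: 0.2·0.134 = 0.027 in (exactly 60/2231)
Excess rainfall: 8.870 − 0.027 = 8.843 in; P > Ia so Q > 0
Runoff Q = (P−Ia)²/(P−Ia+S) = (8.843)²/(8.843+0.134) = 3892322572609/446846320700 ≈ 8.711 in

Q = 3892322572609/446846320700 in ≈ 8.711 in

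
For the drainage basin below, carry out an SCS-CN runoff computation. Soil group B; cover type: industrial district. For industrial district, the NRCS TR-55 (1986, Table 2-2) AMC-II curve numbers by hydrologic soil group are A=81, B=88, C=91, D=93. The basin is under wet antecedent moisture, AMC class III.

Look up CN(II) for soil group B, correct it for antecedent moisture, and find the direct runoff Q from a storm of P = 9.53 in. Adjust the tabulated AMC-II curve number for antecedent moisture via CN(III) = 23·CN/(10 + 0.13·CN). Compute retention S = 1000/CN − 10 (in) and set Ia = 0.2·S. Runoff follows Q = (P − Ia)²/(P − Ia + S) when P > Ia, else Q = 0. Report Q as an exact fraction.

NRCS table: industrial district, soil group B → CN(II) = 88
Wet (AMC III): CN(III) = 23·88/(10 + 0.13·88) = 2024/(536/25) = 6325/67 ≈ 94.403
S = 1000/(6325/67) − 10 = 150/253 in ≈ 0.593 in
Initial abstraction Ia = S/5 = (150/253)/5 = 30/253 ≈ 0.119 in
Excess rainfall: 9.530 − 0.119 = 9.411 in; P > Ia so Q > 0
Q = (238109/25300)²/((238109/25300) + 150/253) = (56695895881/640090000)/(253109/25300) = 56695895881/6403657700 in ≈ 8.854 in

Q = 56695895881/6403657700 in ≈ 8.854 in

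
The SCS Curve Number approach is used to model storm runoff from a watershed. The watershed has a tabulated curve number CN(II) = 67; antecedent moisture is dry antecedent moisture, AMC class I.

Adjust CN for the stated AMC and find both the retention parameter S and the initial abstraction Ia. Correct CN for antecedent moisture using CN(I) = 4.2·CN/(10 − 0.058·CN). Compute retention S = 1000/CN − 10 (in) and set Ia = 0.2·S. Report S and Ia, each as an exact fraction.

CN(I) from CN(II)=67: (4.2·67)/(10 − 0.058·67) = 46900/1019 ≈ 46.026
Max retention: S = 1000/(46900/1019) − 10 = 5500/469 in (≈ 11.727 in)
Ia = 0.2·(5500/469) = 1100/469 in ≈ 2.345 in

S = 5500/469 in ≈ 11.727 in; Ia = 1100/469 in ≈ 2.345 in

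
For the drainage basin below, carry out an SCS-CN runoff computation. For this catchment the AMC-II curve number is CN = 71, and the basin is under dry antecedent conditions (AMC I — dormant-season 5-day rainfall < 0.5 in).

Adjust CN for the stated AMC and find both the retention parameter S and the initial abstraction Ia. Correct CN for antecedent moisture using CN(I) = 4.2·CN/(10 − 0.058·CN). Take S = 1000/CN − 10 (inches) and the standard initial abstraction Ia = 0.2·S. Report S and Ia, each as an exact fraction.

CN(I) from CN(II)=71: (4.2·71)/(10 − 0.058·71) = 149100/2941 ≈ 50.697
S = 1000/(149100/2941) − 10 = 14500/1491 in ≈ 9.725 in
Initial abstraction Ia = S/5 = (14500/1491)/5 = 2900/1491 ≈ 1.945 in

S = 14500/1491 in ≈ 9.725 in; Ia = 2900/1491 in ≈ 1.945 in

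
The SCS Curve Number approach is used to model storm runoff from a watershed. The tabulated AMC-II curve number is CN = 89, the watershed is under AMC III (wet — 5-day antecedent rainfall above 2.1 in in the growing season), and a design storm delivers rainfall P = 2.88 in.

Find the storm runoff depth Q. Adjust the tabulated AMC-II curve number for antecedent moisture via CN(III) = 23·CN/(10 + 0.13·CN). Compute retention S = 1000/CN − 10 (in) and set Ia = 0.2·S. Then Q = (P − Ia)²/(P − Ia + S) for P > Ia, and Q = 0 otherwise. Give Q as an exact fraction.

Q = 2516383682/1083528275 in ≈ 2.322 in

Wet (AMC III): CN(III) = 23·89/(10 + 0.13·89) = 2047/(2157/100) = 204700/2157 ≈ 94.900
Retention S: 1000/CN − 10 with CN=94.900 → S = 1100/2047 ≈ 0.537 in
Initial abstraction Ia = S/5 = (1100/2047)/5 = 220/2047 ≈ 0.107 in
P − Ia = 2.880 − 0.107 = 141884/51175 ≈ 2.773 in (> 0, runoff occurs)
Runoff Q = (P−Ia)²/(P−Ia+S) = (2.773)²/(2.773+0.537) = 2516383682/1083528275 ≈ 2.322 in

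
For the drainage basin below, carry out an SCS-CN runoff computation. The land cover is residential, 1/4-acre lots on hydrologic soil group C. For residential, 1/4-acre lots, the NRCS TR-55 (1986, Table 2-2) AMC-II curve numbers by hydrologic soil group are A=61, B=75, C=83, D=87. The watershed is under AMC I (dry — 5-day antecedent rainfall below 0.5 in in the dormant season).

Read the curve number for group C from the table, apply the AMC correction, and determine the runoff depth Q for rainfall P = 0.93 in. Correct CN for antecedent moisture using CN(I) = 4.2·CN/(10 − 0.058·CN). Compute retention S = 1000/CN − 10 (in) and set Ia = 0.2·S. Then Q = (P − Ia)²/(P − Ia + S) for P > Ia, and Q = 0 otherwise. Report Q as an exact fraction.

Q = 0 in ≈ 0.000 in

NRCS table: residential, 1/4-acre lots, soil group C → CN(II) = 83
CN(I) from CN(II)=83: (4.2·83)/(10 − 0.058·83) = 174300/2593 ≈ 67.219
Max retention: S = 1000/(174300/2593) − 10 = 8500/1743 in (≈ 4.877 in)
Ia = 0.2S: 0.2·4.877 = 0.975 in (exactly 1700/1743)
P = 0.930 ≤ Ia = 0.975 in: entire storm abstracted, Q = 0.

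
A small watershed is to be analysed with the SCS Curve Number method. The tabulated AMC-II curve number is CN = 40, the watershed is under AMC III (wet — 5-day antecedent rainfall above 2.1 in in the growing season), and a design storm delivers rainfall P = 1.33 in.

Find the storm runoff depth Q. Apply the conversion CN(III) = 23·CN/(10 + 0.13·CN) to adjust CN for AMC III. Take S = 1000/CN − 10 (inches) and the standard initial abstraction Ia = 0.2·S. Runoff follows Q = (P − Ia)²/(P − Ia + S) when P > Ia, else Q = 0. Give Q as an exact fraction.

Q = 3481/34635700 in ≈ 0.000 in

Wet (AMC III): CN(III) = 23·40/(10 + 0.13·40) = 920/(76/5) = 1150/19 ≈ 60.526
S = 1000/(1150/19) − 10 = 150/23 in ≈ 6.522 in
Initial abstraction Ia = S/5 = (150/23)/5 = 30/23 ≈ 1.304 in
P − Ia = 1.330 − 1.304 = 59/2300 ≈ 0.026 in (> 0, runoff occurs)
Q = (59/2300)²/((59/2300) + 150/23) = (3481/5290000)/(15059/2300) = 3481/34635700 in ≈ 0.000 in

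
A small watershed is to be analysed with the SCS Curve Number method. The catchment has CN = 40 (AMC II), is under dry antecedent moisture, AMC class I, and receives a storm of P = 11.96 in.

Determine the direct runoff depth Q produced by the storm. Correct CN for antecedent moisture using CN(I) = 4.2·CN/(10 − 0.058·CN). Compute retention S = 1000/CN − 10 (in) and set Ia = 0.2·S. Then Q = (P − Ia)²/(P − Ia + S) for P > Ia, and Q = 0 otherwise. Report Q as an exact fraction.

CN(I) from CN(II)=40: (4.2·40)/(10 − 0.058·40) = 175/8 ≈ 21.875
Retention S: 1000/CN − 10 with CN=21.875 → S = 250/7 ≈ 35.714 in
Ia = 0.2S: 0.2·35.714 = 7.143 in (exactly 50/7)
P − Ia = 11.960 − 7.143 = 843/175 ≈ 4.817 in (> 0, runoff occurs)
Q: (843/175)² ÷ (7093/175) = 710649/1241275 in (≈ 0.573 in)

Q = 710649/1241275 in ≈ 0.573 in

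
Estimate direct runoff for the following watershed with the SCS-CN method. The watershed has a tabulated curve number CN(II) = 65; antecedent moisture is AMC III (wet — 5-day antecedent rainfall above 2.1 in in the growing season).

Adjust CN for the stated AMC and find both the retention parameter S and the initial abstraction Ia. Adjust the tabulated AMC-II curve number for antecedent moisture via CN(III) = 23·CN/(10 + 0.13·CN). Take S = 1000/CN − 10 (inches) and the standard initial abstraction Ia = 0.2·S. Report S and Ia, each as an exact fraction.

S = 700/299 in ≈ 2.341 in; Ia = 140/299 in ≈ 0.468 in

Wet (AMC III): CN(III) = 23·65/(10 + 0.13·65) = 1495/(369/20) = 29900/369 ≈ 81.030
Max retention: S = 1000/(29900/369) − 10 = 700/299 in (≈ 2.341 in)
Ia = 0.2S: 0.2·2.341 = 0.468 in (exactly 140/299)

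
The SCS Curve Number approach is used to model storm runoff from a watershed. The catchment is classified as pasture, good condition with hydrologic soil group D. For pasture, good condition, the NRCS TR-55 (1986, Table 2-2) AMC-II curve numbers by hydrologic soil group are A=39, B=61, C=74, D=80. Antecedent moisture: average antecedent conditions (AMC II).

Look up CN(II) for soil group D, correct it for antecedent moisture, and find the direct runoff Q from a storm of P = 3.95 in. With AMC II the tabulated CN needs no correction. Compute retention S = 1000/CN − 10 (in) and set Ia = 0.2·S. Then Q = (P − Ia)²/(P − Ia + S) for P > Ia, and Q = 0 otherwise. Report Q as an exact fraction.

Q = 4761/2380 in ≈ 2.000 in

NRCS table: pasture, good condition, soil group D → CN(II) = 80
Average conditions: CN = 80 (no AMC adjustment).
S = 1000/80 − 10 = 5/2 in ≈ 2.500 in
Ia = 0.2·(5/2) = 1/2 in ≈ 0.500 in
Since P=3.950 > Ia=0.500: effective rainfall P−Ia = 69/20 in
Q: (69/20)² ÷ (119/20) = 4761/2380 in (≈ 2.000 in)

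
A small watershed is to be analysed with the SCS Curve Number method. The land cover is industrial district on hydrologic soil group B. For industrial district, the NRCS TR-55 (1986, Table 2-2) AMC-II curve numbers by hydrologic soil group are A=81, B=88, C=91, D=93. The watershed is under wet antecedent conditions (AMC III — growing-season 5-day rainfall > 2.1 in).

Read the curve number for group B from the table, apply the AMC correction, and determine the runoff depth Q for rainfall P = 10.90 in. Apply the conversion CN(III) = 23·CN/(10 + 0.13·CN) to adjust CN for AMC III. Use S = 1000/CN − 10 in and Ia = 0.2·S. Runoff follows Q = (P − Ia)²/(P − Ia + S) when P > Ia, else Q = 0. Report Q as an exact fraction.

NRCS table: industrial district, soil group B → CN(II) = 88
Wet (AMC III): CN(III) = 23·88/(10 + 0.13·88) = 2024/(536/25) = 6325/67 ≈ 94.403
Retention S: 1000/CN − 10 with CN=94.403 → S = 150/253 ≈ 0.593 in
Ia = 0.2S: 0.2·0.593 = 0.119 in (exactly 30/253)
Since P=10.900 > Ia=0.119: effective rainfall P−Ia = 27277/2530 in
Q: (27277/2530)² ÷ (28777/2530) = 744034729/72805810 in (≈ 10.219 in)

Q = 744034729/72805810 in ≈ 10.219 in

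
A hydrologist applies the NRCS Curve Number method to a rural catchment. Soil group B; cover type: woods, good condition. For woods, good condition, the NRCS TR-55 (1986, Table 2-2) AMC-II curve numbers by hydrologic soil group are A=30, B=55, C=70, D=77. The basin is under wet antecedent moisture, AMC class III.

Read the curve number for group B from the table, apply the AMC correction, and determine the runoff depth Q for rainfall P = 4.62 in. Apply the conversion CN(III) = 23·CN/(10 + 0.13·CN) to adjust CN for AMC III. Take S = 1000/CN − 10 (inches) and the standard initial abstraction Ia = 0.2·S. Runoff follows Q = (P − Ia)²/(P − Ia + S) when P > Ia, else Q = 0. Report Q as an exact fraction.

Q = 814870083/398234650 in ≈ 2.046 in

NRCS table: woods, good condition, soil group B → CN(II) = 55
Wet (AMC III): CN(III) = 23·55/(10 + 0.13·55) = 1265/(343/20) = 25300/343 ≈ 73.761
Retention S: 1000/CN − 10 with CN=73.761 → S = 900/253 ≈ 3.557 in
Initial abstraction Ia = S/5 = (900/253)/5 = 180/253 ≈ 0.711 in
Excess rainfall: 4.620 − 0.711 = 3.909 in; P > Ia so Q > 0
Runoff Q = (P−Ia)²/(P−Ia+S) = (3.909)²/(3.909+3.557) = 814870083/398234650 ≈ 2.046 in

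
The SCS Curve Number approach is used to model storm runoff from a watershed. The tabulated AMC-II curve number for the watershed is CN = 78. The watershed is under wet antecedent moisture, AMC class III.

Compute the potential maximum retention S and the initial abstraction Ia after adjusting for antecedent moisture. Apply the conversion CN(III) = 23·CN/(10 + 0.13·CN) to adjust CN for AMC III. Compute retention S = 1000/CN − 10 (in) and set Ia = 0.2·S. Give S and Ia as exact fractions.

S = 1100/897 in ≈ 1.226 in; Ia = 220/897 in ≈ 0.245 in

Adjust CN=78 to AMC III: 23·78/(10 + 0.13·78) → 1794 ÷ (1007/50) = 89700/1007 ≈ 89.076
S = 1000/(89700/1007) − 10 = 1100/897 in ≈ 1.226 in
Ia = 0.2S: 0.2·1.226 = 0.245 in (exactly 220/897)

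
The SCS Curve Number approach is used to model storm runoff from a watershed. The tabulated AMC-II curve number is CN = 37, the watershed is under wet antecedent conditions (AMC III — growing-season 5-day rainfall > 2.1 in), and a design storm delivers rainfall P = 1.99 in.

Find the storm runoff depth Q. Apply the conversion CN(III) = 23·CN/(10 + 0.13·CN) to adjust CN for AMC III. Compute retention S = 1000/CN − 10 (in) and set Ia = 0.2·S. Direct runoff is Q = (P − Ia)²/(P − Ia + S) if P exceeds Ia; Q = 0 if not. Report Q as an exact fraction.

Q = 1879135801/57301999900 in ≈ 0.033 in

Wet (AMC III): CN(III) = 23·37/(10 + 0.13·37) = 851/(1481/100) = 85100/1481 ≈ 57.461
S = 1000/(85100/1481) − 10 = 6300/851 in ≈ 7.403 in
Ia = 0.2S: 0.2·7.403 = 1.481 in (exactly 1260/851)
P − Ia = 1.990 − 1.481 = 43349/85100 ≈ 0.509 in (> 0, runoff occurs)
Runoff Q = (P−Ia)²/(P−Ia+S) = (0.509)²/(0.509+7.403) = 1879135801/57301999900 ≈ 0.033 in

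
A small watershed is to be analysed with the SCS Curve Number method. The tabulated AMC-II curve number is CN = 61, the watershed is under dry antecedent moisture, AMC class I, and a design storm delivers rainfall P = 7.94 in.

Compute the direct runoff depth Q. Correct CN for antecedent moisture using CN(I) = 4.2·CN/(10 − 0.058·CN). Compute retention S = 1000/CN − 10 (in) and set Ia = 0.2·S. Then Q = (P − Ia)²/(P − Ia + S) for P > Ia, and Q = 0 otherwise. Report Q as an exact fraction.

Dry (AMC I): CN(I) = 4.2·61/(10 − 0.058·61) = (1281/5)/(3231/500) = 42700/1077 ≈ 39.647
Max retention: S = 1000/(42700/1077) − 10 = 6500/427 in (≈ 15.222 in)
Ia = 0.2·(6500/427) = 1300/427 in ≈ 3.044 in
P − Ia = 7.940 − 3.044 = 104519/21350 ≈ 4.896 in (> 0, runoff occurs)
Q: (104519/21350)² ÷ (429519/21350) = 10924221361/9170230650 in (≈ 1.191 in)

Q = 10924221361/9170230650 in ≈ 1.191 in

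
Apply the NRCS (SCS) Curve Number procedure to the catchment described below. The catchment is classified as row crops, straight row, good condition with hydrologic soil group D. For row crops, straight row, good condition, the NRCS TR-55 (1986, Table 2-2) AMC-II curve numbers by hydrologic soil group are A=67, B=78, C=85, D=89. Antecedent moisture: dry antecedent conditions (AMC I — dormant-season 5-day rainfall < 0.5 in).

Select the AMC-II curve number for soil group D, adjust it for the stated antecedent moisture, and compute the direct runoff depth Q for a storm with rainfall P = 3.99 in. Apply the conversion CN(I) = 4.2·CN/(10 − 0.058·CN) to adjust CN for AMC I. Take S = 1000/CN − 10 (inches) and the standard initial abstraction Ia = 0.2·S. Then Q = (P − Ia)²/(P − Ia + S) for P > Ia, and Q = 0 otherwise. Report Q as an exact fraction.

NRCS table: row crops, straight row, good condition, soil group D → CN(II) = 89
Adjust CN=89 to AMC I: 4.2·89/(10 − 0.058·89) → (1869/5) ÷ (2419/500) = 186900/2419 ≈ 77.263
Retention S: 1000/CN − 10 with CN=77.263 → S = 5500/1869 ≈ 2.943 in
Ia = 0.2·(5500/1869) = 1100/1869 in ≈ 0.589 in
P − Ia = 3.990 − 0.589 = 635731/186900 ≈ 3.401 in (> 0, runoff occurs)
Q: (635731/186900)² ÷ (1185731/186900) = 404153904361/221613123900 in (≈ 1.824 in)

Q = 404153904361/221613123900 in ≈ 1.824 in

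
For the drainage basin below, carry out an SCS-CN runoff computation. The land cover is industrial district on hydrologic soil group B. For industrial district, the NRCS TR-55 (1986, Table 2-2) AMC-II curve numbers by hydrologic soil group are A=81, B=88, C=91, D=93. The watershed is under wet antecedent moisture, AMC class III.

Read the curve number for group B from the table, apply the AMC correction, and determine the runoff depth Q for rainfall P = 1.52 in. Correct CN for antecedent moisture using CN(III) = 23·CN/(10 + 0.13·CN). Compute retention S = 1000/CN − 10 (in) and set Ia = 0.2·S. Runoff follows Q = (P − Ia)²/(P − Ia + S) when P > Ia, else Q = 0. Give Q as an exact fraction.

NRCS table: industrial district, soil group B → CN(II) = 88
Wet (AMC III): CN(III) = 23·88/(10 + 0.13·88) = 2024/(536/25) = 6325/67 ≈ 94.403
Retention S: 1000/CN − 10 with CN=94.403 → S = 150/253 ≈ 0.593 in
Ia = 0.2·(150/253) = 30/253 in ≈ 0.119 in
Excess rainfall: 1.520 − 0.119 = 1.401 in; P > Ia so Q > 0
Q = (8864/6325)²/((8864/6325) + 150/253) = (78570496/40005625)/(12614/6325) = 39285248/39891775 in ≈ 0.985 in

Q = 39285248/39891775 in ≈ 0.985 in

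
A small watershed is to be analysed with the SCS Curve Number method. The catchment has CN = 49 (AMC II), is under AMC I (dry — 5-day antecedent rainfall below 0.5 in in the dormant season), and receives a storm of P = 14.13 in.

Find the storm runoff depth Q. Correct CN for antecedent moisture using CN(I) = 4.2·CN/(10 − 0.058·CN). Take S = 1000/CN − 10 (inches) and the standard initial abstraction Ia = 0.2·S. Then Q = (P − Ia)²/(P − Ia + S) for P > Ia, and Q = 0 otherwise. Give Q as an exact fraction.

Adjust CN=49 to AMC I: 4.2·49/(10 − 0.058·49) → (1029/5) ÷ (3579/500) = 34300/1193 ≈ 28.751
S = 1000/(34300/1193) − 10 = 8500/343 in ≈ 24.781 in
Ia = 0.2·(8500/343) = 1700/343 in ≈ 4.956 in
Since P=14.130 > Ia=4.956: effective rainfall P−Ia = 314659/34300 in
Runoff Q = (P−Ia)²/(P−Ia+S) = (9.174)²/(9.174+24.781) = 99010286281/39947803700 ≈ 2.478 in

Q = 99010286281/39947803700 in ≈ 2.478 in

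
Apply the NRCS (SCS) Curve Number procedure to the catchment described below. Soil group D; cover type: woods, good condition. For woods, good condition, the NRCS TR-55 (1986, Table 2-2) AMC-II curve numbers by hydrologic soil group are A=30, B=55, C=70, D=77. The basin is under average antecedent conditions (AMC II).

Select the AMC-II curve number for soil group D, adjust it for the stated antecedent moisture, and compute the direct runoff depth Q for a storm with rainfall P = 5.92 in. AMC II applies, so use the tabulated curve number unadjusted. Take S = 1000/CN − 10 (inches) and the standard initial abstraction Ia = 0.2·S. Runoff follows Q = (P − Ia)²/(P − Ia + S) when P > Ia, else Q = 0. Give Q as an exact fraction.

NRCS table: woods, good condition, soil group D → CN(II) = 77
CN(II) = 77; AMC II needs no correction.
Retention S: 1000/CN − 10 with CN=77.000 → S = 230/77 ≈ 2.987 in
Initial abstraction Ia = S/5 = (230/77)/5 = 46/77 ≈ 0.597 in
Excess rainfall: 5.920 − 0.597 = 5.323 in; P > Ia so Q > 0
Runoff Q = (P−Ia)²/(P−Ia+S) = (5.323)²/(5.323+2.987) = 26245129/7698075 ≈ 3.409 in

Q = 26245129/7698075 in ≈ 3.409 in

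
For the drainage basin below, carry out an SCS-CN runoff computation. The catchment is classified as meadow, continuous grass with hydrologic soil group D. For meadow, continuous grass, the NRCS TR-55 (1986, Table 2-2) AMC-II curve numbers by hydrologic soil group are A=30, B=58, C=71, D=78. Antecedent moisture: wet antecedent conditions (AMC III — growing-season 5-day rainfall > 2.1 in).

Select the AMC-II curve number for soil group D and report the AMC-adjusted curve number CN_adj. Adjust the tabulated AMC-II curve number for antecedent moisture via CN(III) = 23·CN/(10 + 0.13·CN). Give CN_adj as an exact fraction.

NRCS table: meadow, continuous grass, soil group D → CN(II) = 78
Wet (AMC III): CN(III) = 23·78/(10 + 0.13·78) = 1794/(1007/50) = 89700/1007 ≈ 89.076

CN_adj = 89700/1007 ≈ 89.076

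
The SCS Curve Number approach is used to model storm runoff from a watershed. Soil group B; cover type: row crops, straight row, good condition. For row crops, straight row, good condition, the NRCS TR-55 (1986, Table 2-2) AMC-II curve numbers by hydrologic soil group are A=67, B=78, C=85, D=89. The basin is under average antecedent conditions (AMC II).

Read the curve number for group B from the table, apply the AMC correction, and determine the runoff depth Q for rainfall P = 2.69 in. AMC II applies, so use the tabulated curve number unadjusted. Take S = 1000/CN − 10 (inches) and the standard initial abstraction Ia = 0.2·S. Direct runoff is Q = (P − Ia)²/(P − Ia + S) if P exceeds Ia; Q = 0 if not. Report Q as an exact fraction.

NRCS table: row crops, straight row, good condition, soil group B → CN(II) = 78
Average conditions: CN = 78 (no AMC adjustment).
Max retention: S = 1000/78 − 10 = 110/39 in (≈ 2.821 in)
Ia = 0.2·(110/39) = 22/39 in ≈ 0.564 in
Excess rainfall: 2.690 − 0.564 = 2.126 in; P > Ia so Q > 0
Runoff Q = (P−Ia)²/(P−Ia+S) = (2.126)²/(2.126+2.821) = 68740681/75234900 ≈ 0.914 in

Q = 68740681/75234900 in ≈ 0.914 in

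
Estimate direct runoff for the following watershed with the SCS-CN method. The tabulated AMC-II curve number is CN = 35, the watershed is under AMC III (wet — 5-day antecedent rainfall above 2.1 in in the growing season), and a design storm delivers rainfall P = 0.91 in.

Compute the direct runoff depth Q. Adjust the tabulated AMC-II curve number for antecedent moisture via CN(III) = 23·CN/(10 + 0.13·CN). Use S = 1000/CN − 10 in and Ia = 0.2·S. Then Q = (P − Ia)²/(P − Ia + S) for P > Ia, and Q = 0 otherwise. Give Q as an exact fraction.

Q = 0 in ≈ 0.000 in

CN(III) from CN(II)=35: (23·35)/(10 + 0.13·35) = 16100/291 ≈ 55.326
S = 1000/(16100/291) − 10 = 1300/161 in ≈ 8.075 in
Ia = 0.2S: 0.2·8.075 = 1.615 in (exactly 260/161)
P = 0.910 ≤ Ia = 1.615 in: entire storm abstracted, Q = 0.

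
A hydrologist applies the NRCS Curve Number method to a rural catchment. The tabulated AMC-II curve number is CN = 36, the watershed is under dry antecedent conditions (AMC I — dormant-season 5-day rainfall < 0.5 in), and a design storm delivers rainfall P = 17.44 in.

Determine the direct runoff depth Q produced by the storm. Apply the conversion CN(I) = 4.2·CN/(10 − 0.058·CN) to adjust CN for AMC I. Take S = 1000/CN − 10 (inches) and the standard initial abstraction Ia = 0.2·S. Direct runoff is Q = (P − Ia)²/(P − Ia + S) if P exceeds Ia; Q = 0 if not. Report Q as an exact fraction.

Q = 449524804/286339725 in ≈ 1.570 in

Dry (AMC I): CN(I) = 4.2·36/(10 − 0.058·36) = (756/5)/(989/125) = 18900/989 ≈ 19.110
Max retention: S = 1000/(18900/989) − 10 = 8000/189 in (≈ 42.328 in)
Initial abstraction Ia = S/5 = (8000/189)/5 = 1600/189 ≈ 8.466 in
P − Ia = 17.440 − 8.466 = 42404/4725 ≈ 8.974 in (> 0, runoff occurs)
Runoff Q = (P−Ia)²/(P−Ia+S) = (8.974)²/(8.974+42.328) = 449524804/286339725 ≈ 1.570 in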